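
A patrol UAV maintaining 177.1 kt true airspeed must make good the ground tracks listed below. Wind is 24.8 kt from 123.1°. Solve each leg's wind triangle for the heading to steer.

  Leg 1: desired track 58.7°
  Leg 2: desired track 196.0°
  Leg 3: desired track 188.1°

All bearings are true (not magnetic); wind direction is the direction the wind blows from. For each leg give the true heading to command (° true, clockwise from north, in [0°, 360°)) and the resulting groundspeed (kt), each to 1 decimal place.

Leg 1: desired track 58.7°; wind correction +7.3° → command heading 66.0°, groundspeed 165.0 kt
Leg 2: desired track 196.0°; wind correction -7.7° → command heading 188.3°, groundspeed 168.2 kt
Leg 3: desired track 188.1°; wind correction -7.3° → command heading 180.8°, groundspeed 165.2 kt

Leg 1: heading=66.0°, groundspeed=165.0 kt
Leg 2: heading=188.3°, groundspeed=168.2 kt
Leg 3: heading=180.8°, groundspeed=165.2 kt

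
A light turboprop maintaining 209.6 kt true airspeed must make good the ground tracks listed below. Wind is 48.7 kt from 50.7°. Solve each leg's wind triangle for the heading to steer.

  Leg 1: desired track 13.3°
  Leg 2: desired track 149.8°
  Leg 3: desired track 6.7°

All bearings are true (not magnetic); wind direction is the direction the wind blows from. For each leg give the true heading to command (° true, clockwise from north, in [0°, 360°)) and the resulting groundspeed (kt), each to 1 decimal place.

Leg 1: desired track 13.3°; wind correction +8.1° → command heading 21.4°, groundspeed 168.8 kt
Leg 2: desired track 149.8°; wind correction -13.3° → command heading 136.5°, groundspeed 211.7 kt
Leg 3: desired track 6.7°; wind correction +9.3° → command heading 16.0°, groundspeed 171.8 kt

Leg 1: heading=21.4°, groundspeed=168.8 kt
Leg 2: heading=136.5°, groundspeed=211.7 kt
Leg 3: heading=16.0°, groundspeed=171.8 kt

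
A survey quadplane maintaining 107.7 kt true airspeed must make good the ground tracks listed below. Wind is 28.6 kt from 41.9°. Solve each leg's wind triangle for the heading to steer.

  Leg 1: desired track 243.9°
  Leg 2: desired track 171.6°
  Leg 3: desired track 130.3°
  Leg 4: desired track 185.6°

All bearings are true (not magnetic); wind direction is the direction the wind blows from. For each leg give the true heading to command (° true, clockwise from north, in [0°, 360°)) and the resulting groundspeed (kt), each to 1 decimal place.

Leg 1: heading=249.6°, groundspeed=133.7 kt
Leg 2: heading=159.8°, groundspeed=123.7 kt
Leg 3: heading=114.9°, groundspeed=103.0 kt
Leg 4: heading=176.6°, groundspeed=129.4 kt

Leg 1: desired track 243.9°; wind correction +5.7° → command heading 249.6°, groundspeed 133.7 kt
Leg 2: desired track 171.6°; wind correction -11.8° → command heading 159.8°, groundspeed 123.7 kt
Leg 3: desired track 130.3°; wind correction -15.4° → command heading 114.9°, groundspeed 103.0 kt
Leg 4: desired track 185.6°; wind correction -9.0° → command heading 176.6°, groundspeed 129.4 kt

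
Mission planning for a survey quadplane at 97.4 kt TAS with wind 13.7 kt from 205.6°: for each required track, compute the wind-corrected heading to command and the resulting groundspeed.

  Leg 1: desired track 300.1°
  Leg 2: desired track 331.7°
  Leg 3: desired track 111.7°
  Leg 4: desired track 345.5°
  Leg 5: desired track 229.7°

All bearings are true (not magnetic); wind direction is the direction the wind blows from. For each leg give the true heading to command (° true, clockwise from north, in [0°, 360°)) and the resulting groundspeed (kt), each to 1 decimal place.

Leg 1: desired track 300.1°; wind correction -8.1° → command heading 292.0°, groundspeed 97.5 kt
Leg 2: desired track 331.7°; wind correction -6.5° → command heading 325.2°, groundspeed 104.8 kt
Leg 3: desired track 111.7°; wind correction +8.1° → command heading 119.8°, groundspeed 97.4 kt
Leg 4: desired track 345.5°; wind correction -5.2° → command heading 340.3°, groundspeed 107.5 kt
Leg 5: desired track 229.7°; wind correction -3.3° → command heading 226.4°, groundspeed 84.7 kt

Leg 1: heading=292.0°, groundspeed=97.5 kt
Leg 2: heading=325.2°, groundspeed=104.8 kt
Leg 3: heading=119.8°, groundspeed=97.4 kt
Leg 4: heading=340.3°, groundspeed=107.5 kt
Leg 5: heading=226.4°, groundspeed=84.7 kt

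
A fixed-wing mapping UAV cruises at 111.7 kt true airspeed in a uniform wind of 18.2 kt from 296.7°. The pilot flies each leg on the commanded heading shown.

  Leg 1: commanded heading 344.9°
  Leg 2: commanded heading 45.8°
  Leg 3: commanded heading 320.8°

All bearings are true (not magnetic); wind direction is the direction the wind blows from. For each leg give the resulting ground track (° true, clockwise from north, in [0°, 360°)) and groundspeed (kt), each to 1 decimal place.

Leg 1: track=352.7°, groundspeed=100.5 kt
Leg 2: track=54.1°, groundspeed=118.9 kt
Leg 3: track=325.3°, groundspeed=95.4 kt

Leg 1: heading 344.9°; drift +7.8° → track 352.7°, groundspeed 100.5 kt
Leg 2: heading 45.8°; drift +8.3° → track 54.1°, groundspeed 118.9 kt
Leg 3: heading 320.8°; drift +4.5° → track 325.3°, groundspeed 95.4 kt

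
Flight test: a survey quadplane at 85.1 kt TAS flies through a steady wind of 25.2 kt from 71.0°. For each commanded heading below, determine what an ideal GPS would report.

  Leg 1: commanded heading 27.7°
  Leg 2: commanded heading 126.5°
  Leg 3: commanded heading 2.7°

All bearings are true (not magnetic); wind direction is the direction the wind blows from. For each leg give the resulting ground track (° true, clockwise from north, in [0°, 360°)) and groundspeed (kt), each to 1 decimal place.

Leg 1: track=13.2°, groundspeed=69.0 kt
Leg 2: track=142.8°, groundspeed=73.8 kt
Leg 3: track=345.5°, groundspeed=79.3 kt

Leg 1: heading 27.7°; drift -14.5° → track 13.2°, groundspeed 69.0 kt
Leg 2: heading 126.5°; drift +16.3° → track 142.8°, groundspeed 73.8 kt
Leg 3: heading 2.7°; drift -17.2° → track 345.5°, groundspeed 79.3 kt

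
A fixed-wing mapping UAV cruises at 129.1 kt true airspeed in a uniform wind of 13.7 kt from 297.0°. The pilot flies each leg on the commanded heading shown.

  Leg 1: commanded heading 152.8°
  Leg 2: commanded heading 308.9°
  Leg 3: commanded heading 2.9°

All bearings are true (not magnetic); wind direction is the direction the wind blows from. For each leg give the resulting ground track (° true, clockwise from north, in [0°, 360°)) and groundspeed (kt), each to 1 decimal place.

Leg 1: heading 152.8°; drift -3.3° → track 149.5°, groundspeed 140.4 kt
Leg 2: heading 308.9°; drift +1.4° → track 310.3°, groundspeed 115.7 kt
Leg 3: heading 2.9°; drift +5.8° → track 8.7°, groundspeed 124.1 kt

Leg 1: track=149.5°, groundspeed=140.4 kt
Leg 2: track=310.3°, groundspeed=115.7 kt
Leg 3: track=8.7°, groundspeed=124.1 kt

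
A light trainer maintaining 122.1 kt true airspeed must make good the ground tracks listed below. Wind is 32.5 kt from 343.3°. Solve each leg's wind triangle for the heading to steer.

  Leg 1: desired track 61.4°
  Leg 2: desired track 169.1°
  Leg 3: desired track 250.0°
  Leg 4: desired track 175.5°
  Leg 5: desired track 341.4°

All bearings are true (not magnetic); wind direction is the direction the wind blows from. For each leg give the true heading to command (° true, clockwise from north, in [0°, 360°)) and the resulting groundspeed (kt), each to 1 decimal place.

Leg 1: desired track 61.4°; wind correction -15.1° → command heading 46.3°, groundspeed 111.2 kt
Leg 2: desired track 169.1°; wind correction +1.5° → command heading 170.6°, groundspeed 154.4 kt
Leg 3: desired track 250.0°; wind correction +15.4° → command heading 265.4°, groundspeed 119.6 kt
Leg 4: desired track 175.5°; wind correction +3.2° → command heading 178.7°, groundspeed 153.7 kt
Leg 5: desired track 341.4°; wind correction +0.5° → command heading 341.9°, groundspeed 89.6 kt

Leg 1: heading=46.3°, groundspeed=111.2 kt
Leg 2: heading=170.6°, groundspeed=154.4 kt
Leg 3: heading=265.4°, groundspeed=119.6 kt
Leg 4: heading=178.7°, groundspeed=153.7 kt
Leg 5: heading=341.9°, groundspeed=89.6 kt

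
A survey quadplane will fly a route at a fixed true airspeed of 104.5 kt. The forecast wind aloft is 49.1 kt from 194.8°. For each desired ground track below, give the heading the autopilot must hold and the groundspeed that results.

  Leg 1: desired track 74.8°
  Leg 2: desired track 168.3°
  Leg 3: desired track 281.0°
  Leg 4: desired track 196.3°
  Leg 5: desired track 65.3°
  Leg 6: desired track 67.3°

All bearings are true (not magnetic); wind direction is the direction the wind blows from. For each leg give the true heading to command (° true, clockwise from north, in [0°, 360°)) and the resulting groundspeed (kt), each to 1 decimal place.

Leg 1: heading=98.8°, groundspeed=120.0 kt
Leg 2: heading=180.4°, groundspeed=58.2 kt
Leg 3: heading=253.0°, groundspeed=89.0 kt
Leg 4: heading=195.6°, groundspeed=55.4 kt
Leg 5: heading=86.6°, groundspeed=128.6 kt
Leg 6: heading=89.2°, groundspeed=126.9 kt

Leg 1: desired track 74.8°; wind correction +24.0° → command heading 98.8°, groundspeed 120.0 kt
Leg 2: desired track 168.3°; wind correction +12.1° → command heading 180.4°, groundspeed 58.2 kt
Leg 3: desired track 281.0°; wind correction -28.0° → command heading 253.0°, groundspeed 89.0 kt
Leg 4: desired track 196.3°; wind correction -0.7° → command heading 195.6°, groundspeed 55.4 kt
Leg 5: desired track 65.3°; wind correction +21.3° → command heading 86.6°, groundspeed 128.6 kt
Leg 6: desired track 67.3°; wind correction +21.9° → command heading 89.2°, groundspeed 126.9 kt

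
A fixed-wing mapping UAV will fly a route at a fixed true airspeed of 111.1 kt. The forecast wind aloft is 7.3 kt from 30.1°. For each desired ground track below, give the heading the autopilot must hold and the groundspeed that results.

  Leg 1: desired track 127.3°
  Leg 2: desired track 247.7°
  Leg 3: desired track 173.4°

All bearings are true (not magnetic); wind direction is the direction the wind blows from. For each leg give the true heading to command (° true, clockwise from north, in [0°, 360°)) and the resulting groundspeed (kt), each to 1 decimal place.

Leg 1: heading=123.6°, groundspeed=111.8 kt
Leg 2: heading=250.0°, groundspeed=116.8 kt
Leg 3: heading=171.1°, groundspeed=116.9 kt

Leg 1: desired track 127.3°; wind correction -3.7° → command heading 123.6°, groundspeed 111.8 kt
Leg 2: desired track 247.7°; wind correction +2.3° → command heading 250.0°, groundspeed 116.8 kt
Leg 3: desired track 173.4°; wind correction -2.3° → command heading 171.1°, groundspeed 116.9 kt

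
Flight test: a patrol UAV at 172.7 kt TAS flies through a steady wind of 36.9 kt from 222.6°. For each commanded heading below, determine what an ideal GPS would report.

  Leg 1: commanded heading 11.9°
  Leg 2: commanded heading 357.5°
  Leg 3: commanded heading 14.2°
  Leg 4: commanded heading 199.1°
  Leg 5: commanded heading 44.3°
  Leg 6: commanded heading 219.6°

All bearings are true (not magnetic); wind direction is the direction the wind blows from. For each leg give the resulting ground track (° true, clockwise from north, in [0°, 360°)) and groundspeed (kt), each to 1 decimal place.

Leg 1: heading 11.9°; drift +5.3° → track 17.2°, groundspeed 205.3 kt
Leg 2: heading 357.5°; drift +7.5° → track 5.0°, groundspeed 200.5 kt
Leg 3: heading 14.2°; drift +4.9° → track 19.1°, groundspeed 205.9 kt
Leg 4: heading 199.1°; drift -6.0° → track 193.1°, groundspeed 139.6 kt
Leg 5: heading 44.3°; drift -0.3° → track 44.0°, groundspeed 209.6 kt
Leg 6: heading 219.6°; drift -0.8° → track 218.8°, groundspeed 135.9 kt

Leg 1: track=17.2°, groundspeed=205.3 kt
Leg 2: track=5.0°, groundspeed=200.5 kt
Leg 3: track=19.1°, groundspeed=205.9 kt
Leg 4: track=193.1°, groundspeed=139.6 kt
Leg 5: track=44.0°, groundspeed=209.6 kt
Leg 6: track=218.8°, groundspeed=135.9 kt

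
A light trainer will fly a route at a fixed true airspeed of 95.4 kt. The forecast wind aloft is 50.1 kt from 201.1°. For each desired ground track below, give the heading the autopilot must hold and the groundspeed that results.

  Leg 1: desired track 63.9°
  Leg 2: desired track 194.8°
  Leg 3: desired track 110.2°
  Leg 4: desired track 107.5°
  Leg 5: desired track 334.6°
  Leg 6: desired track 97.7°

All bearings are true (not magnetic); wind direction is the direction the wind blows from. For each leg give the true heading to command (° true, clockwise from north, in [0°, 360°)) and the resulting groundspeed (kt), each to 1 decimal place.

Leg 1: desired track 63.9°; wind correction +20.9° → command heading 84.8°, groundspeed 125.9 kt
Leg 2: desired track 194.8°; wind correction +3.3° → command heading 198.1°, groundspeed 45.4 kt
Leg 3: desired track 110.2°; wind correction +31.7° → command heading 141.9°, groundspeed 82.0 kt
Leg 4: desired track 107.5°; wind correction +31.6° → command heading 139.1°, groundspeed 84.4 kt
Leg 5: desired track 334.6°; wind correction -22.4° → command heading 312.2°, groundspeed 122.7 kt
Leg 6: desired track 97.7°; wind correction +30.7° → command heading 128.4°, groundspeed 93.6 kt

Leg 1: heading=84.8°, groundspeed=125.9 kt
Leg 2: heading=198.1°, groundspeed=45.4 kt
Leg 3: heading=141.9°, groundspeed=82.0 kt
Leg 4: heading=139.1°, groundspeed=84.4 kt
Leg 5: heading=312.2°, groundspeed=122.7 kt
Leg 6: heading=128.4°, groundspeed=93.6 kt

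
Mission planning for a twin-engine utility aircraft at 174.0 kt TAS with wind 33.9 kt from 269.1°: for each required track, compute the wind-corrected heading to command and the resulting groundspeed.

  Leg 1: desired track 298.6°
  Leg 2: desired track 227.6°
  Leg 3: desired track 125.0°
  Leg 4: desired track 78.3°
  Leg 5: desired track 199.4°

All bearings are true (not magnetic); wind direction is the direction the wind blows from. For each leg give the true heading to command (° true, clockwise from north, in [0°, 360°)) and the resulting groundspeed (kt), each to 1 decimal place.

Leg 1: desired track 298.6°; wind correction -5.5° → command heading 293.1°, groundspeed 143.7 kt
Leg 2: desired track 227.6°; wind correction +7.4° → command heading 235.0°, groundspeed 147.2 kt
Leg 3: desired track 125.0°; wind correction +6.6° → command heading 131.6°, groundspeed 200.3 kt
Leg 4: desired track 78.3°; wind correction -2.1° → command heading 76.2°, groundspeed 207.2 kt
Leg 5: desired track 199.4°; wind correction +10.5° → command heading 209.9°, groundspeed 159.3 kt

Leg 1: heading=293.1°, groundspeed=143.7 kt
Leg 2: heading=235.0°, groundspeed=147.2 kt
Leg 3: heading=131.6°, groundspeed=200.3 kt
Leg 4: heading=76.2°, groundspeed=207.2 kt
Leg 5: heading=209.9°, groundspeed=159.3 kt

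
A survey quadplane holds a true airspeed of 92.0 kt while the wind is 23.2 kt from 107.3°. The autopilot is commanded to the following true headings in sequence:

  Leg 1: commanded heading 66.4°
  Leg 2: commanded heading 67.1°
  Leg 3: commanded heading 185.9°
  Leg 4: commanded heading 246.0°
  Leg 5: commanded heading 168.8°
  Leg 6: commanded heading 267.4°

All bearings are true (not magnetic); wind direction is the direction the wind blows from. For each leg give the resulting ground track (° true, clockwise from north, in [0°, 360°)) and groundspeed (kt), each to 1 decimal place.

Leg 1: track=54.9°, groundspeed=76.0 kt
Leg 2: track=55.7°, groundspeed=75.8 kt
Leg 3: track=200.5°, groundspeed=90.3 kt
Leg 4: track=254.0°, groundspeed=110.5 kt
Leg 5: track=182.9°, groundspeed=83.5 kt
Leg 6: track=271.4°, groundspeed=114.1 kt

Leg 1: heading 66.4°; drift -11.5° → track 54.9°, groundspeed 76.0 kt
Leg 2: heading 67.1°; drift -11.4° → track 55.7°, groundspeed 75.8 kt
Leg 3: heading 185.9°; drift +14.6° → track 200.5°, groundspeed 90.3 kt
Leg 4: heading 246.0°; drift +8.0° → track 254.0°, groundspeed 110.5 kt
Leg 5: heading 168.8°; drift +14.1° → track 182.9°, groundspeed 83.5 kt
Leg 6: heading 267.4°; drift +4.0° → track 271.4°, groundspeed 114.1 kt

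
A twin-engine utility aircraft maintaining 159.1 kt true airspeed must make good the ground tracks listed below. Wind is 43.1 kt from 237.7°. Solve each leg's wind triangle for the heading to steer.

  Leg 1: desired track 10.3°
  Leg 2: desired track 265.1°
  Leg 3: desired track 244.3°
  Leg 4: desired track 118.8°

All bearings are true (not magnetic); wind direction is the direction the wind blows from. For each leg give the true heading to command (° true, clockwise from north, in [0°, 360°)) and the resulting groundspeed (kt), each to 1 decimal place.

Leg 1: heading=358.8°, groundspeed=185.1 kt
Leg 2: heading=257.9°, groundspeed=119.6 kt
Leg 3: heading=242.5°, groundspeed=116.2 kt
Leg 4: heading=132.5°, groundspeed=175.4 kt

Leg 1: desired track 10.3°; wind correction -11.5° → command heading 358.8°, groundspeed 185.1 kt
Leg 2: desired track 265.1°; wind correction -7.2° → command heading 257.9°, groundspeed 119.6 kt
Leg 3: desired track 244.3°; wind correction -1.8° → command heading 242.5°, groundspeed 116.2 kt
Leg 4: desired track 118.8°; wind correction +13.7° → command heading 132.5°, groundspeed 175.4 kt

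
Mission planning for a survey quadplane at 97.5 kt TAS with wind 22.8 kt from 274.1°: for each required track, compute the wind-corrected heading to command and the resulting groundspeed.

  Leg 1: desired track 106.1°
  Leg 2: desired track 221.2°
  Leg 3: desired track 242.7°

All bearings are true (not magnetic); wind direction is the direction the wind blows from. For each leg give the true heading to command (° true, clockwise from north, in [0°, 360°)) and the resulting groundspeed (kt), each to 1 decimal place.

Leg 1: desired track 106.1°; wind correction +2.8° → command heading 108.9°, groundspeed 119.7 kt
Leg 2: desired track 221.2°; wind correction +10.7° → command heading 231.9°, groundspeed 82.0 kt
Leg 3: desired track 242.7°; wind correction +7.0° → command heading 249.7°, groundspeed 77.3 kt

Leg 1: heading=108.9°, groundspeed=119.7 kt
Leg 2: heading=231.9°, groundspeed=82.0 kt
Leg 3: heading=249.7°, groundspeed=77.3 kt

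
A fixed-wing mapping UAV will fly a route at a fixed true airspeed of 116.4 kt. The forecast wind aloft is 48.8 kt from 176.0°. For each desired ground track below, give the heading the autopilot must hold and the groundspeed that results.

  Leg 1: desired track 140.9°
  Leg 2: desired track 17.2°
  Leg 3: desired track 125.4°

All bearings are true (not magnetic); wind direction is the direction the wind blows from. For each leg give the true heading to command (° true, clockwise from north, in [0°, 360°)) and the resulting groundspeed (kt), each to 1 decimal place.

Leg 1: desired track 140.9°; wind correction +13.9° → command heading 154.8°, groundspeed 73.0 kt
Leg 2: desired track 17.2°; wind correction +8.7° → command heading 25.9°, groundspeed 160.6 kt
Leg 3: desired track 125.4°; wind correction +18.9° → command heading 144.3°, groundspeed 79.1 kt

Leg 1: heading=154.8°, groundspeed=73.0 kt
Leg 2: heading=25.9°, groundspeed=160.6 kt
Leg 3: heading=144.3°, groundspeed=79.1 kt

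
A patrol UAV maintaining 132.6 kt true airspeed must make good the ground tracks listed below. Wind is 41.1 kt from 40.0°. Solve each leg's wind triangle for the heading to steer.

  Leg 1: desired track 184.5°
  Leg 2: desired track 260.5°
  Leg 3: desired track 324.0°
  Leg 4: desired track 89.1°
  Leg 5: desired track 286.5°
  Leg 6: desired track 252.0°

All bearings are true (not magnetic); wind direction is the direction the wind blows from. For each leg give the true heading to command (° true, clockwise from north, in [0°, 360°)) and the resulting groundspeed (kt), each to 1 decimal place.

Leg 1: heading=174.1°, groundspeed=163.9 kt
Leg 2: heading=272.1°, groundspeed=161.1 kt
Leg 3: heading=341.5°, groundspeed=116.5 kt
Leg 4: heading=75.6°, groundspeed=102.0 kt
Leg 5: heading=303.0°, groundspeed=143.5 kt
Leg 6: heading=261.5°, groundspeed=165.7 kt

Leg 1: desired track 184.5°; wind correction -10.4° → command heading 174.1°, groundspeed 163.9 kt
Leg 2: desired track 260.5°; wind correction +11.6° → command heading 272.1°, groundspeed 161.1 kt
Leg 3: desired track 324.0°; wind correction +17.5° → command heading 341.5°, groundspeed 116.5 kt
Leg 4: desired track 89.1°; wind correction -13.5° → command heading 75.6°, groundspeed 102.0 kt
Leg 5: desired track 286.5°; wind correction +16.5° → command heading 303.0°, groundspeed 143.5 kt
Leg 6: desired track 252.0°; wind correction +9.5° → command heading 261.5°, groundspeed 165.7 kt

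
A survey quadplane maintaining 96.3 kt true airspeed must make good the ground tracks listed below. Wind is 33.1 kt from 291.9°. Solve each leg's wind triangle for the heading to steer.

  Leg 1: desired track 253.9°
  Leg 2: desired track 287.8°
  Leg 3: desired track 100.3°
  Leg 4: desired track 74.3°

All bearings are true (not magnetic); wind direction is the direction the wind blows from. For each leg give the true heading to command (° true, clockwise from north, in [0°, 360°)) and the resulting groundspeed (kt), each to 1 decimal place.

Leg 1: desired track 253.9°; wind correction +12.2° → command heading 266.1°, groundspeed 68.0 kt
Leg 2: desired track 287.8°; wind correction +1.4° → command heading 289.2°, groundspeed 63.3 kt
Leg 3: desired track 100.3°; wind correction -4.0° → command heading 96.3°, groundspeed 128.5 kt
Leg 4: desired track 74.3°; wind correction -12.1° → command heading 62.2°, groundspeed 120.4 kt

Leg 1: heading=266.1°, groundspeed=68.0 kt
Leg 2: heading=289.2°, groundspeed=63.3 kt
Leg 3: heading=96.3°, groundspeed=128.5 kt
Leg 4: heading=62.2°, groundspeed=120.4 kt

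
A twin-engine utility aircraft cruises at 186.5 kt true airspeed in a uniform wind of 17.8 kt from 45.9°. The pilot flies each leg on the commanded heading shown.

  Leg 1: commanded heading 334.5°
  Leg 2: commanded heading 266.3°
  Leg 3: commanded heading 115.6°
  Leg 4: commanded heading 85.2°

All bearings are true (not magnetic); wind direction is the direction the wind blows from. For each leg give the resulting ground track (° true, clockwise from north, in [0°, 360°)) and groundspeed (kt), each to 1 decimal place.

Leg 1: track=329.2°, groundspeed=181.6 kt
Leg 2: track=263.0°, groundspeed=200.4 kt
Leg 3: track=120.9°, groundspeed=181.1 kt
Leg 4: track=88.9°, groundspeed=173.1 kt

Leg 1: heading 334.5°; drift -5.3° → track 329.2°, groundspeed 181.6 kt
Leg 2: heading 266.3°; drift -3.3° → track 263.0°, groundspeed 200.4 kt
Leg 3: heading 115.6°; drift +5.3° → track 120.9°, groundspeed 181.1 kt
Leg 4: heading 85.2°; drift +3.7° → track 88.9°, groundspeed 173.1 kt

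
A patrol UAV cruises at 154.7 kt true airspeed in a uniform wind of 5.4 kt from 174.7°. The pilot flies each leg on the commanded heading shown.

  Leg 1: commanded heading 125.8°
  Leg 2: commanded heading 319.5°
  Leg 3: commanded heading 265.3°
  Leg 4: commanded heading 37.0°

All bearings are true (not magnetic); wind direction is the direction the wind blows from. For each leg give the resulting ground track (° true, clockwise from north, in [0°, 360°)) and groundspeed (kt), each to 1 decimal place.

Leg 1: heading 125.8°; drift -1.5° → track 124.3°, groundspeed 151.2 kt
Leg 2: heading 319.5°; drift +1.1° → track 320.6°, groundspeed 159.1 kt
Leg 3: heading 265.3°; drift +2.0° → track 267.3°, groundspeed 154.9 kt
Leg 4: heading 37.0°; drift -1.3° → track 35.7°, groundspeed 158.7 kt

Leg 1: track=124.3°, groundspeed=151.2 kt
Leg 2: track=320.6°, groundspeed=159.1 kt
Leg 3: track=267.3°, groundspeed=154.9 kt
Leg 4: track=35.7°, groundspeed=158.7 kt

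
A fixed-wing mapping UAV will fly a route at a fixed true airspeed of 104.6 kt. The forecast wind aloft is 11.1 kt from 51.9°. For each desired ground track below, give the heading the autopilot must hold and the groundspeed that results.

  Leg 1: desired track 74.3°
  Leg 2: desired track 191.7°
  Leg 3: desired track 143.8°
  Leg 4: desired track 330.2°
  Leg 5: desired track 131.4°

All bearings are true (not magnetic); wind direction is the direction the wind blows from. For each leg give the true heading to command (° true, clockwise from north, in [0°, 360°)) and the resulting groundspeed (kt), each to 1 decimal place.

Leg 1: desired track 74.3°; wind correction -2.3° → command heading 72.0°, groundspeed 94.3 kt
Leg 2: desired track 191.7°; wind correction -3.9° → command heading 187.8°, groundspeed 112.8 kt
Leg 3: desired track 143.8°; wind correction -6.1° → command heading 137.7°, groundspeed 104.4 kt
Leg 4: desired track 330.2°; wind correction +6.0° → command heading 336.2°, groundspeed 102.4 kt
Leg 5: desired track 131.4°; wind correction -6.0° → command heading 125.4°, groundspeed 102.0 kt

Leg 1: heading=72.0°, groundspeed=94.3 kt
Leg 2: heading=187.8°, groundspeed=112.8 kt
Leg 3: heading=137.7°, groundspeed=104.4 kt
Leg 4: heading=336.2°, groundspeed=102.4 kt
Leg 5: heading=125.4°, groundspeed=102.0 kt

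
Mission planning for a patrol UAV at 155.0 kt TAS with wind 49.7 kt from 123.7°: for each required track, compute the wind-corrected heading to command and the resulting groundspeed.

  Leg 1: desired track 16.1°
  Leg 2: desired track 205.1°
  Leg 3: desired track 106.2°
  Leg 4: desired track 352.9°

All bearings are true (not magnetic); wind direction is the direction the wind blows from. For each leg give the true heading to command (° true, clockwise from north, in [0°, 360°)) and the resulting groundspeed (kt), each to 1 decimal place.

Leg 1: heading=33.9°, groundspeed=162.6 kt
Leg 2: heading=186.6°, groundspeed=139.6 kt
Leg 3: heading=111.7°, groundspeed=106.9 kt
Leg 4: heading=6.9°, groundspeed=182.8 kt

Leg 1: desired track 16.1°; wind correction +17.8° → command heading 33.9°, groundspeed 162.6 kt
Leg 2: desired track 205.1°; wind correction -18.5° → command heading 186.6°, groundspeed 139.6 kt
Leg 3: desired track 106.2°; wind correction +5.5° → command heading 111.7°, groundspeed 106.9 kt
Leg 4: desired track 352.9°; wind correction +14.0° → command heading 6.9°, groundspeed 182.8 kt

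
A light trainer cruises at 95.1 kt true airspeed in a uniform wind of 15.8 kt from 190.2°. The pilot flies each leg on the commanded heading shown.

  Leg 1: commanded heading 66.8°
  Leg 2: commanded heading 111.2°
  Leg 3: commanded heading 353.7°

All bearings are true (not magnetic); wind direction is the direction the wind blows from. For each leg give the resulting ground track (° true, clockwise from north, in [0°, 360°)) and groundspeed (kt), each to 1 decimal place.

Leg 1: track=59.6°, groundspeed=104.6 kt
Leg 2: track=101.6°, groundspeed=93.4 kt
Leg 3: track=356.0°, groundspeed=110.3 kt

Leg 1: heading 66.8°; drift -7.2° → track 59.6°, groundspeed 104.6 kt
Leg 2: heading 111.2°; drift -9.6° → track 101.6°, groundspeed 93.4 kt
Leg 3: heading 353.7°; drift +2.3° → track 356.0°, groundspeed 110.3 kt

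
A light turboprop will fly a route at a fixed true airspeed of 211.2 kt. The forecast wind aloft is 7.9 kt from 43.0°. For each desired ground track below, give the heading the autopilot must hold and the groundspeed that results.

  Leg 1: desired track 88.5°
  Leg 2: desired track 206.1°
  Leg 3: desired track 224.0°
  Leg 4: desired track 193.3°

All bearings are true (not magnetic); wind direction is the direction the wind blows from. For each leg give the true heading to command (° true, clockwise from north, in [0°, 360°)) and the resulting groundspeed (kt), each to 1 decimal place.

Leg 1: desired track 88.5°; wind correction -1.5° → command heading 87.0°, groundspeed 205.6 kt
Leg 2: desired track 206.1°; wind correction -0.6° → command heading 205.5°, groundspeed 218.7 kt
Leg 3: desired track 224.0°; wind correction +0.0° → command heading 224.0°, groundspeed 219.1 kt
Leg 4: desired track 193.3°; wind correction -1.1° → command heading 192.2°, groundspeed 218.0 kt

Leg 1: heading=87.0°, groundspeed=205.6 kt
Leg 2: heading=205.5°, groundspeed=218.7 kt
Leg 3: heading=224.0°, groundspeed=219.1 kt
Leg 4: heading=192.2°, groundspeed=218.0 kt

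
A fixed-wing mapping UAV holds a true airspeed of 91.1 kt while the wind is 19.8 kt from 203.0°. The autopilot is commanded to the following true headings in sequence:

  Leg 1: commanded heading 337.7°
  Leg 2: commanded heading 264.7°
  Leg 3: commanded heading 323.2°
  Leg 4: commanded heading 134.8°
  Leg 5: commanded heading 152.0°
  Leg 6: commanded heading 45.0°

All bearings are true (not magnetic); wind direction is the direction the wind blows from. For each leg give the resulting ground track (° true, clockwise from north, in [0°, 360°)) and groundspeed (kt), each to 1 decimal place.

Leg 1: heading 337.7°; drift +7.6° → track 345.3°, groundspeed 106.0 kt
Leg 2: heading 264.7°; drift +12.0° → track 276.7°, groundspeed 83.6 kt
Leg 3: heading 323.2°; drift +9.6° → track 332.8°, groundspeed 102.5 kt
Leg 4: heading 134.8°; drift -12.4° → track 122.4°, groundspeed 85.7 kt
Leg 5: heading 152.0°; drift -11.1° → track 140.9°, groundspeed 80.1 kt
Leg 6: heading 45.0°; drift -3.9° → track 41.1°, groundspeed 109.7 kt

Leg 1: track=345.3°, groundspeed=106.0 kt
Leg 2: track=276.7°, groundspeed=83.6 kt
Leg 3: track=332.8°, groundspeed=102.5 kt
Leg 4: track=122.4°, groundspeed=85.7 kt
Leg 5: track=140.9°, groundspeed=80.1 kt
Leg 6: track=41.1°, groundspeed=109.7 kt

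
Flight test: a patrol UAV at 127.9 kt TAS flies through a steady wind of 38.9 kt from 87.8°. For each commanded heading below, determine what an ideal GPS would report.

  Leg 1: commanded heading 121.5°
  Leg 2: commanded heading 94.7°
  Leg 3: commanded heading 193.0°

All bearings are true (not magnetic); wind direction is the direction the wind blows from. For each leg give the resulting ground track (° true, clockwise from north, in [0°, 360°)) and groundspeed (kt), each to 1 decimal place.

Leg 1: track=134.2°, groundspeed=97.9 kt
Leg 2: track=97.7°, groundspeed=89.4 kt
Leg 3: track=208.2°, groundspeed=143.1 kt

Leg 1: heading 121.5°; drift +12.7° → track 134.2°, groundspeed 97.9 kt
Leg 2: heading 94.7°; drift +3.0° → track 97.7°, groundspeed 89.4 kt
Leg 3: heading 193.0°; drift +15.2° → track 208.2°, groundspeed 143.1 kt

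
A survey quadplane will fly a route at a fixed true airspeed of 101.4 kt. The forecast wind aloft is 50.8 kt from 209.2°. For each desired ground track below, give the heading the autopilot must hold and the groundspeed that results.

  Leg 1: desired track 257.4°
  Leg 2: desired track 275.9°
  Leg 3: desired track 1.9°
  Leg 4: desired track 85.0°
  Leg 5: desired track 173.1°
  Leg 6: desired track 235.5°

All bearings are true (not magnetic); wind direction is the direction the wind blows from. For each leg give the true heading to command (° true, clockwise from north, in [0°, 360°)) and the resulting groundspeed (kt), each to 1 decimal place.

Leg 1: desired track 257.4°; wind correction -21.9° → command heading 235.5°, groundspeed 60.2 kt
Leg 2: desired track 275.9°; wind correction -27.4° → command heading 248.5°, groundspeed 69.9 kt
Leg 3: desired track 1.9°; wind correction -13.3° → command heading 348.6°, groundspeed 143.8 kt
Leg 4: desired track 85.0°; wind correction +24.5° → command heading 109.5°, groundspeed 120.8 kt
Leg 5: desired track 173.1°; wind correction +17.2° → command heading 190.3°, groundspeed 55.8 kt
Leg 6: desired track 235.5°; wind correction -12.8° → command heading 222.7°, groundspeed 53.3 kt

Leg 1: heading=235.5°, groundspeed=60.2 kt
Leg 2: heading=248.5°, groundspeed=69.9 kt
Leg 3: heading=348.6°, groundspeed=143.8 kt
Leg 4: heading=109.5°, groundspeed=120.8 kt
Leg 5: heading=190.3°, groundspeed=55.8 kt
Leg 6: heading=222.7°, groundspeed=53.3 kt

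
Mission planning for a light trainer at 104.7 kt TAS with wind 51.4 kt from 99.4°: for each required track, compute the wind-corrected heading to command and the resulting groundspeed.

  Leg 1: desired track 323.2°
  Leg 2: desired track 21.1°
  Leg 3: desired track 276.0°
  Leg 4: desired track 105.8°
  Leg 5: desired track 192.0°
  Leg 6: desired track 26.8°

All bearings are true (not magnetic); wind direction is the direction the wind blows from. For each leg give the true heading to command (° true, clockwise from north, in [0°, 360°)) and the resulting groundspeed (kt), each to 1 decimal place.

Leg 1: heading=343.1°, groundspeed=135.6 kt
Leg 2: heading=49.8°, groundspeed=81.4 kt
Leg 3: heading=274.3°, groundspeed=156.0 kt
Leg 4: heading=102.7°, groundspeed=53.5 kt
Leg 5: heading=162.6°, groundspeed=93.6 kt
Leg 6: heading=54.7°, groundspeed=77.1 kt

Leg 1: desired track 323.2°; wind correction +19.9° → command heading 343.1°, groundspeed 135.6 kt
Leg 2: desired track 21.1°; wind correction +28.7° → command heading 49.8°, groundspeed 81.4 kt
Leg 3: desired track 276.0°; wind correction -1.7° → command heading 274.3°, groundspeed 156.0 kt
Leg 4: desired track 105.8°; wind correction -3.1° → command heading 102.7°, groundspeed 53.5 kt
Leg 5: desired track 192.0°; wind correction -29.4° → command heading 162.6°, groundspeed 93.6 kt
Leg 6: desired track 26.8°; wind correction +27.9° → command heading 54.7°, groundspeed 77.1 kt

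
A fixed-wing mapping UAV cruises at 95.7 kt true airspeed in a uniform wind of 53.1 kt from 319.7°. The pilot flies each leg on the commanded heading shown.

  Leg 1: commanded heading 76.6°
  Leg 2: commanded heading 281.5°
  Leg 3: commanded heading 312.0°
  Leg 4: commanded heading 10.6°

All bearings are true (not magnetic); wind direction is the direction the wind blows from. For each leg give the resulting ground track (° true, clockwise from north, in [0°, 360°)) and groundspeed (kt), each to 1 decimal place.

Leg 1: heading 76.6°; drift +21.6° → track 98.2°, groundspeed 128.7 kt
Leg 2: heading 281.5°; drift -31.3° → track 250.2°, groundspeed 63.2 kt
Leg 3: heading 312.0°; drift -9.4° → track 302.6°, groundspeed 43.7 kt
Leg 4: heading 10.6°; drift +33.5° → track 44.1°, groundspeed 74.6 kt

Leg 1: track=98.2°, groundspeed=128.7 kt
Leg 2: track=250.2°, groundspeed=63.2 kt
Leg 3: track=302.6°, groundspeed=43.7 kt
Leg 4: track=44.1°, groundspeed=74.6 kt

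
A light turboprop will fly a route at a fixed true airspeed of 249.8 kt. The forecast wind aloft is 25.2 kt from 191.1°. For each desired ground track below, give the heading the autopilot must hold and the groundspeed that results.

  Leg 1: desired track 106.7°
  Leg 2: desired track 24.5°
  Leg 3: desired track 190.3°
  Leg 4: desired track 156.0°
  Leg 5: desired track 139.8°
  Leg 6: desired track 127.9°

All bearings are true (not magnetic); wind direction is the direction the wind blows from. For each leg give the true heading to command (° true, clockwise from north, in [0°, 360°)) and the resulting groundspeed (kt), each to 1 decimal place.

Leg 1: heading=112.5°, groundspeed=246.1 kt
Leg 2: heading=25.8°, groundspeed=274.2 kt
Leg 3: heading=190.4°, groundspeed=224.6 kt
Leg 4: heading=159.3°, groundspeed=228.8 kt
Leg 5: heading=144.3°, groundspeed=233.3 kt
Leg 6: heading=133.1°, groundspeed=237.4 kt

Leg 1: desired track 106.7°; wind correction +5.8° → command heading 112.5°, groundspeed 246.1 kt
Leg 2: desired track 24.5°; wind correction +1.3° → command heading 25.8°, groundspeed 274.2 kt
Leg 3: desired track 190.3°; wind correction +0.1° → command heading 190.4°, groundspeed 224.6 kt
Leg 4: desired track 156.0°; wind correction +3.3° → command heading 159.3°, groundspeed 228.8 kt
Leg 5: desired track 139.8°; wind correction +4.5° → command heading 144.3°, groundspeed 233.3 kt
Leg 6: desired track 127.9°; wind correction +5.2° → command heading 133.1°, groundspeed 237.4 kt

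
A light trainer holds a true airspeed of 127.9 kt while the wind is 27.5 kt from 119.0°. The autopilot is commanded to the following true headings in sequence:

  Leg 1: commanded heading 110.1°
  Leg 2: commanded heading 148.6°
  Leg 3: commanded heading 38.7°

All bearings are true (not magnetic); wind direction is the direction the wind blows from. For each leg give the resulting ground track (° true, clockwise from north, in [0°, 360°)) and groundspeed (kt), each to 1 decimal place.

Leg 1: heading 110.1°; drift -2.4° → track 107.7°, groundspeed 100.8 kt
Leg 2: heading 148.6°; drift +7.4° → track 156.0°, groundspeed 104.9 kt
Leg 3: heading 38.7°; drift -12.4° → track 26.3°, groundspeed 126.2 kt

Leg 1: track=107.7°, groundspeed=100.8 kt
Leg 2: track=156.0°, groundspeed=104.9 kt
Leg 3: track=26.3°, groundspeed=126.2 kt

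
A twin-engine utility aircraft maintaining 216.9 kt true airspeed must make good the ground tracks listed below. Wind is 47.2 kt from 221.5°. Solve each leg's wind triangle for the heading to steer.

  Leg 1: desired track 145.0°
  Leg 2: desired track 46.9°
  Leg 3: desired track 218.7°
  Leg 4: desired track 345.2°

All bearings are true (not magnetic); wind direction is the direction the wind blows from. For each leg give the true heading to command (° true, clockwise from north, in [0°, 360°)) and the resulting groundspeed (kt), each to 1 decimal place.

Leg 1: desired track 145.0°; wind correction +12.2° → command heading 157.2°, groundspeed 201.0 kt
Leg 2: desired track 46.9°; wind correction +1.2° → command heading 48.1°, groundspeed 263.8 kt
Leg 3: desired track 218.7°; wind correction +0.6° → command heading 219.3°, groundspeed 169.7 kt
Leg 4: desired track 345.2°; wind correction -10.4° → command heading 334.8°, groundspeed 239.5 kt

Leg 1: heading=157.2°, groundspeed=201.0 kt
Leg 2: heading=48.1°, groundspeed=263.8 kt
Leg 3: heading=219.3°, groundspeed=169.7 kt
Leg 4: heading=334.8°, groundspeed=239.5 kt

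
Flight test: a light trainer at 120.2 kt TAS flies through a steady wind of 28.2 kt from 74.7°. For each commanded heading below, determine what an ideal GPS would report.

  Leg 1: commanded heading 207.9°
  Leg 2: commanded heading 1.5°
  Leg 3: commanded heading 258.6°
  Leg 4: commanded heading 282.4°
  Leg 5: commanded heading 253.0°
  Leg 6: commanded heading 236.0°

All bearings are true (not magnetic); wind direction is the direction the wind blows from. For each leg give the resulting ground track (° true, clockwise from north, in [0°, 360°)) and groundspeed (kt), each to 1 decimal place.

Leg 1: heading 207.9°; drift +8.4° → track 216.3°, groundspeed 141.0 kt
Leg 2: heading 1.5°; drift -13.5° → track 348.0°, groundspeed 115.3 kt
Leg 3: heading 258.6°; drift -0.7° → track 257.9°, groundspeed 148.3 kt
Leg 4: heading 282.4°; drift -5.2° → track 277.2°, groundspeed 145.8 kt
Leg 5: heading 253.0°; drift +0.3° → track 253.3°, groundspeed 148.4 kt
Leg 6: heading 236.0°; drift +3.5° → track 239.5°, groundspeed 147.2 kt

Leg 1: track=216.3°, groundspeed=141.0 kt
Leg 2: track=348.0°, groundspeed=115.3 kt
Leg 3: track=257.9°, groundspeed=148.3 kt
Leg 4: track=277.2°, groundspeed=145.8 kt
Leg 5: track=253.3°, groundspeed=148.4 kt
Leg 6: track=239.5°, groundspeed=147.2 kt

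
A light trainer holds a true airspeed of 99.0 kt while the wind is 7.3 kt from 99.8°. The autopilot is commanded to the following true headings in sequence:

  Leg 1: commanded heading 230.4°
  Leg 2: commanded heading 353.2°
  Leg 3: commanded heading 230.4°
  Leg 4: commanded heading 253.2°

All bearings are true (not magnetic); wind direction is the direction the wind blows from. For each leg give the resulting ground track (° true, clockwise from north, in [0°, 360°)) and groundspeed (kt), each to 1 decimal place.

Leg 1: track=233.5°, groundspeed=103.9 kt
Leg 2: track=349.2°, groundspeed=101.3 kt
Leg 3: track=233.5°, groundspeed=103.9 kt
Leg 4: track=255.0°, groundspeed=105.6 kt

Leg 1: heading 230.4°; drift +3.1° → track 233.5°, groundspeed 103.9 kt
Leg 2: heading 353.2°; drift -4.0° → track 349.2°, groundspeed 101.3 kt
Leg 3: heading 230.4°; drift +3.1° → track 233.5°, groundspeed 103.9 kt
Leg 4: heading 253.2°; drift +1.8° → track 255.0°, groundspeed 105.6 kt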